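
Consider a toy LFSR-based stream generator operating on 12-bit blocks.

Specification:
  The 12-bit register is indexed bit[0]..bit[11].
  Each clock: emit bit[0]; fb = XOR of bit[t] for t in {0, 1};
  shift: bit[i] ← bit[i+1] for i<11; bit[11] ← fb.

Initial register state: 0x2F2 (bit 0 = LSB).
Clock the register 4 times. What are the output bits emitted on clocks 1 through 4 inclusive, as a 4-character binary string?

0100

reg_0 = 0x2F2
clock 1: out=0, reg = 0x979
clock 2: out=1, reg = 0xCBC
clock 3: out=0, reg = 0x65E
clock 4: out=0, reg = 0xB2F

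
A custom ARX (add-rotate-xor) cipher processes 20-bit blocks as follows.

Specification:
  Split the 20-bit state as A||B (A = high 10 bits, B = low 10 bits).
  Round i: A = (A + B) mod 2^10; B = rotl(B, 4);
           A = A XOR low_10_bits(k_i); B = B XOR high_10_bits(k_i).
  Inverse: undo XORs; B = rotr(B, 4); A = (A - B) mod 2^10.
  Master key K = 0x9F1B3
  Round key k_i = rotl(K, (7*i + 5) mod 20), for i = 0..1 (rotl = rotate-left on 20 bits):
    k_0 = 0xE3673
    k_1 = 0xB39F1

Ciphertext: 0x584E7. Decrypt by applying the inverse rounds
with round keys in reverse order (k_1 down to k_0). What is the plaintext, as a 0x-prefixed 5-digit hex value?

0x1FFDE

s_0 = ciphertext = 0x584E7
s_1 = InvRound(s_0, k_1) = 0x8BA62
s_2 = InvRound(s_1, k_0) = 0x1FFDE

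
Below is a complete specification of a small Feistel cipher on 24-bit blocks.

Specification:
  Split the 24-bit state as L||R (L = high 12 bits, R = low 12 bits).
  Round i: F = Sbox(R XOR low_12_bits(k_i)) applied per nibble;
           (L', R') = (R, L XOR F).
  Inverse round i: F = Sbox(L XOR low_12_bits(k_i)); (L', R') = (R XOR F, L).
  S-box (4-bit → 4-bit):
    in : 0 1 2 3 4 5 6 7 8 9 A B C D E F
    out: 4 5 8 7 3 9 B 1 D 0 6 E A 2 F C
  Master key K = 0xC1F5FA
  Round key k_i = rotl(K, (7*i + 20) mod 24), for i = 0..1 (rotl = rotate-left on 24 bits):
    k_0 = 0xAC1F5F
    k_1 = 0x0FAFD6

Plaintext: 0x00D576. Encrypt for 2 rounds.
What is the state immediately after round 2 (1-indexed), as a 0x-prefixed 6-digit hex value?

0x68D5E8

s_0 = plaintext = 0x00D576
s_1 = Round(s_0, k_0) = 0x57668D
s_2 = Round(s_1, k_1) = 0x68D5E8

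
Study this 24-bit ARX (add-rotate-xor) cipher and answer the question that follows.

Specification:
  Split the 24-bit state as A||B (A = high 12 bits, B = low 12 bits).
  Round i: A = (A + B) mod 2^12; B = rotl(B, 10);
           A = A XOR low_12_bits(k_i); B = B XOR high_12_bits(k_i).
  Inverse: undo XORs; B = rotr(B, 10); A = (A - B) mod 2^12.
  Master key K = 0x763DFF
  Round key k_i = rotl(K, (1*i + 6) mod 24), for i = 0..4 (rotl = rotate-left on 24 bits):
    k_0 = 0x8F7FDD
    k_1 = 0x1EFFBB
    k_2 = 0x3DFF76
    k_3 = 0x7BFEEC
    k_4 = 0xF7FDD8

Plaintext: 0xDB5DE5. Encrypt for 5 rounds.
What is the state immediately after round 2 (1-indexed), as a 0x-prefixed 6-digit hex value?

s_0 = plaintext = 0xDB5DE5
s_1 = Round(s_0, k_0) = 0x447F8E
s_2 = Round(s_1, k_1) = 0xC6EA0C
s_3 = Round(s_2, k_2) = 0x90C15C
s_4 = Round(s_3, k_3) = 0x4847E8
s_5 = Round(s_4, k_4) = 0x1B4E85

0xC6EA0C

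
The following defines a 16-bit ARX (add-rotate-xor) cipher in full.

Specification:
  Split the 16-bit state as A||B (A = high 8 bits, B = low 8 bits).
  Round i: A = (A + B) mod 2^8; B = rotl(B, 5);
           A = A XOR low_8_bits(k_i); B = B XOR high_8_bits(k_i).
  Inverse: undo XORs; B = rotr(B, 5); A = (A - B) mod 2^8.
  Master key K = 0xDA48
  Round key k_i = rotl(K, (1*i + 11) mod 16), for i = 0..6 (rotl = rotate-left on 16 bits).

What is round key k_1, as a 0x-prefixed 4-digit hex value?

K = 0xDA48
k_0 = rotl(K, (1*0+11) mod 16) = rotl(K, 11) = 0x46D2
k_1 = rotl(K, (1*1+11) mod 16) = rotl(K, 12) = 0x8DA4

0x8DA4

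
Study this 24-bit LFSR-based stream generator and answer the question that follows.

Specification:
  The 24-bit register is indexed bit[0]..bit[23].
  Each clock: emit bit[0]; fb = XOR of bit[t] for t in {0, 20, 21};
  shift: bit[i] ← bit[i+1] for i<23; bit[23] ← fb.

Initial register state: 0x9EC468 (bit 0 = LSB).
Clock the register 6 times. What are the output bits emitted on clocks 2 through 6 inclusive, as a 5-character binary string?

00101

reg_0 = 0x9EC468
clock 1: out=0, reg = 0xCF6234
clock 2: out=0, reg = 0x67B11A
clock 3: out=0, reg = 0xB3D88D
clock 4: out=1, reg = 0xD9EC46
clock 5: out=0, reg = 0xECF623
clock 6: out=1, reg = 0x767B11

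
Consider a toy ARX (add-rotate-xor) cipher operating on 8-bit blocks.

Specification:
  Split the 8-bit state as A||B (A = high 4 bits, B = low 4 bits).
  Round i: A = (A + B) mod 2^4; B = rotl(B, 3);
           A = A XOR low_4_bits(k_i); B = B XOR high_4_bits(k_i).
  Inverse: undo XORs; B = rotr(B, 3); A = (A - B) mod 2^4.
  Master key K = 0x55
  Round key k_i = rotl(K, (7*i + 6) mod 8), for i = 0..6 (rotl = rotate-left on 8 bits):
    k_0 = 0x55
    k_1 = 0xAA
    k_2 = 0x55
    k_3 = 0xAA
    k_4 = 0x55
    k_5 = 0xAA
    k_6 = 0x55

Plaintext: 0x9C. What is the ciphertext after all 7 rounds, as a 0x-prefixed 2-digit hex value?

0xBC

s_0 = plaintext = 0x9C
s_1 = Round(s_0, k_0) = 0x03
s_2 = Round(s_1, k_1) = 0x93
s_3 = Round(s_2, k_2) = 0x9C
s_4 = Round(s_3, k_3) = 0xFC
s_5 = Round(s_4, k_4) = 0xE3
s_6 = Round(s_5, k_5) = 0xB3
s_7 = Round(s_6, k_6) = 0xBC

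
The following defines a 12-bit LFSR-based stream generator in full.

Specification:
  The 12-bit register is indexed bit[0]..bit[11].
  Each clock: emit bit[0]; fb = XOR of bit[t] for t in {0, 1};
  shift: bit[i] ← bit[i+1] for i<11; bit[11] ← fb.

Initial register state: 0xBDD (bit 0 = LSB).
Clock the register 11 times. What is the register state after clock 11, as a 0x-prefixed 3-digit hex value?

0xC67

reg_0 = 0xBDD
clock 1: out=1, reg = 0xDEE
clock 2: out=0, reg = 0xEF7
clock 3: out=1, reg = 0x77B
clock 4: out=1, reg = 0x3BD
clock 5: out=1, reg = 0x9DE
clock 6: out=0, reg = 0xCEF
clock 7: out=1, reg = 0x677
clock 8: out=1, reg = 0x33B
clock 9: out=1, reg = 0x19D
clock 10: out=1, reg = 0x8CE
clock 11: out=0, reg = 0xC67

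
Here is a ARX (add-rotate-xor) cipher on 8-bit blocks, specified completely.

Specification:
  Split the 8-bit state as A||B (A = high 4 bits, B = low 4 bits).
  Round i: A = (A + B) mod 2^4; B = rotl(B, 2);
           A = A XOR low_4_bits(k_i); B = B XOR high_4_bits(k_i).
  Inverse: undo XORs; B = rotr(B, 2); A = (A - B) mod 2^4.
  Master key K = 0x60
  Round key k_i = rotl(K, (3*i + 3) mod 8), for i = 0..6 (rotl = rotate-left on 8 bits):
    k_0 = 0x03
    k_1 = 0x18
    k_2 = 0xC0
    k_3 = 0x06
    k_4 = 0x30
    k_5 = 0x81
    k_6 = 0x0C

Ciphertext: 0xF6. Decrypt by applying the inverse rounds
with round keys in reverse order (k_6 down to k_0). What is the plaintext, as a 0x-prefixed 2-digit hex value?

s_0 = ciphertext = 0xF6
s_1 = InvRound(s_0, k_6) = 0xA9
s_2 = InvRound(s_1, k_5) = 0x74
s_3 = InvRound(s_2, k_4) = 0xAD
s_4 = InvRound(s_3, k_3) = 0x57
s_5 = InvRound(s_4, k_2) = 0x7E
s_6 = InvRound(s_5, k_1) = 0x0F
s_7 = InvRound(s_6, k_0) = 0x4F

0x4F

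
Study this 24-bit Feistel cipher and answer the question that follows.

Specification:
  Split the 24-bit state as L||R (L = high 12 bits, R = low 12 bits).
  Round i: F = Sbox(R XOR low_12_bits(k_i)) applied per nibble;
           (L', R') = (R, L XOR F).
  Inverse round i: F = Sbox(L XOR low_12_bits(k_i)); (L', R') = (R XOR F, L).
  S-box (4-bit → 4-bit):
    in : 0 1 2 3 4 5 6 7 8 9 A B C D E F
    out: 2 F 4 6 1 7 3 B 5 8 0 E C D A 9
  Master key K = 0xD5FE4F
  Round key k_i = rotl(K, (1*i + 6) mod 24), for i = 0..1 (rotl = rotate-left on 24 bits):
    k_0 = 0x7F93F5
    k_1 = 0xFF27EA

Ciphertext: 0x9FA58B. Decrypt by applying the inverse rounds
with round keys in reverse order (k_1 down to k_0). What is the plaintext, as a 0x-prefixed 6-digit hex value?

s_0 = ciphertext = 0x9FA58B
s_1 = InvRound(s_0, k_1) = 0xF799FA
s_2 = InvRound(s_1, k_0) = 0x5A6F79

0x5A6F79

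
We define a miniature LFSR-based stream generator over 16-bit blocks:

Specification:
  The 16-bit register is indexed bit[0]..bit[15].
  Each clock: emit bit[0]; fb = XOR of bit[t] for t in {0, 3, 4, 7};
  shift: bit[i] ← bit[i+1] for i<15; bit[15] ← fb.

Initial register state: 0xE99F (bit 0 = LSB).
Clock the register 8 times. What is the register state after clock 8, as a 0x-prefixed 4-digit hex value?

reg_0 = 0xE99F
clock 1: out=1, reg = 0x74CF
clock 2: out=1, reg = 0xBA67
clock 3: out=1, reg = 0xDD33
clock 4: out=1, reg = 0x6E99
clock 5: out=1, reg = 0x374C
clock 6: out=0, reg = 0x9BA6
clock 7: out=0, reg = 0xCDD3
clock 8: out=1, reg = 0xE6E9

0xE6E9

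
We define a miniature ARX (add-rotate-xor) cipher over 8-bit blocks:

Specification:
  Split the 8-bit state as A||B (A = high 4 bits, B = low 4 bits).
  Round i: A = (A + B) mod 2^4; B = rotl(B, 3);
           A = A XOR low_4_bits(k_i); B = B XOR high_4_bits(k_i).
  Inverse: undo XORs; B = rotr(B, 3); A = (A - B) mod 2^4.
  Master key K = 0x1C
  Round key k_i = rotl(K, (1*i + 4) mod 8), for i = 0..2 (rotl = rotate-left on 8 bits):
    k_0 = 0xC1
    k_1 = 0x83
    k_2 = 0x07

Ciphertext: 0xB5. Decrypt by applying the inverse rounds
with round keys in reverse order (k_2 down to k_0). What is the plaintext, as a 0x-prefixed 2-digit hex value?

s_0 = ciphertext = 0xB5
s_1 = InvRound(s_0, k_2) = 0x2A
s_2 = InvRound(s_1, k_1) = 0xD4
s_3 = InvRound(s_2, k_0) = 0xB1

0xB1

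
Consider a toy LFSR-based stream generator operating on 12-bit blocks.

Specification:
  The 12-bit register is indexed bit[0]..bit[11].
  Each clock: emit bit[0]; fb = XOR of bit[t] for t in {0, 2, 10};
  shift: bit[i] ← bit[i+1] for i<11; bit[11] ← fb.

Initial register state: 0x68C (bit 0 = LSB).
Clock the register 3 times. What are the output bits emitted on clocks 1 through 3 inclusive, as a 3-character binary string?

reg_0 = 0x68C
clock 1: out=0, reg = 0x346
clock 2: out=0, reg = 0x9A3
clock 3: out=1, reg = 0xCD1

001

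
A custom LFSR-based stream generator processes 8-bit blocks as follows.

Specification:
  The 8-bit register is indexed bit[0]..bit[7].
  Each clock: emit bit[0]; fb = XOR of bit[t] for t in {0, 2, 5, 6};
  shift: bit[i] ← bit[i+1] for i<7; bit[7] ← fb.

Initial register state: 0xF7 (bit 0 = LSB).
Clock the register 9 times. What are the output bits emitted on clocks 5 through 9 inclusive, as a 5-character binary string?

11110

reg_0 = 0xF7
clock 1: out=1, reg = 0x7B
clock 2: out=1, reg = 0xBD
clock 3: out=1, reg = 0xDE
clock 4: out=0, reg = 0x6F
clock 5: out=1, reg = 0x37
clock 6: out=1, reg = 0x9B
clock 7: out=1, reg = 0xCD
clock 8: out=1, reg = 0xE6
clock 9: out=0, reg = 0xF3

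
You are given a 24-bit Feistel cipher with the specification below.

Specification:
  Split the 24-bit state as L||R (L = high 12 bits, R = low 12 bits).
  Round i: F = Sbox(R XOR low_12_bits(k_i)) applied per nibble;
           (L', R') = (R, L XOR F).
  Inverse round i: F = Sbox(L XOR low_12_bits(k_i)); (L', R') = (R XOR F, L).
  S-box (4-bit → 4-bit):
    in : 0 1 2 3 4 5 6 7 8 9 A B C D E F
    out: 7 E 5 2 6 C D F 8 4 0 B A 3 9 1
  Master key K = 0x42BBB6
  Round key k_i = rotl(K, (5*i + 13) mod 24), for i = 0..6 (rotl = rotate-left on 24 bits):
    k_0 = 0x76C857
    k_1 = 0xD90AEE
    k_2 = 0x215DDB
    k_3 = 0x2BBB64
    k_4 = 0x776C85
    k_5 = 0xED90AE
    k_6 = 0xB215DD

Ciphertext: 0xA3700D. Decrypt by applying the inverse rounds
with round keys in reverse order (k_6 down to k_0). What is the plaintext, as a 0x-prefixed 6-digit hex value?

0x0E2507

s_0 = ciphertext = 0xA3700D
s_1 = InvRound(s_0, k_6) = 0x19DA37
s_2 = InvRound(s_1, k_5) = 0x41519D
s_3 = InvRound(s_2, k_4) = 0x9DA415
s_4 = InvRound(s_3, k_3) = 0x1AC9DA
s_5 = InvRound(s_4, k_2) = 0x3251AC
s_6 = InvRound(s_5, k_1) = 0x507325
s_7 = InvRound(s_6, k_0) = 0x0E2507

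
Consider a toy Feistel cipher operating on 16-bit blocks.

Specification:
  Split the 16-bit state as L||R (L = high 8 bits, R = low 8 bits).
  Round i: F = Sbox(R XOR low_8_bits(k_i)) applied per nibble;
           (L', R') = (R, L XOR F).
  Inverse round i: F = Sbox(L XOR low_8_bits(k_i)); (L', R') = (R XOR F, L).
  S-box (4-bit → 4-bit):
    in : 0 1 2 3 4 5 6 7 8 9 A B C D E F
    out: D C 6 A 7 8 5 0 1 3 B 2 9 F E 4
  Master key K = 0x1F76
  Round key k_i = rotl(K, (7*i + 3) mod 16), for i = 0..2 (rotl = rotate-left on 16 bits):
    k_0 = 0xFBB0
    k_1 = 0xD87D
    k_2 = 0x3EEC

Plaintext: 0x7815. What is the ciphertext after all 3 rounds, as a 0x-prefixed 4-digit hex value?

s_0 = plaintext = 0x7815
s_1 = Round(s_0, k_0) = 0x15C0
s_2 = Round(s_1, k_1) = 0xC03A
s_3 = Round(s_2, k_2) = 0x3A35

0x3A35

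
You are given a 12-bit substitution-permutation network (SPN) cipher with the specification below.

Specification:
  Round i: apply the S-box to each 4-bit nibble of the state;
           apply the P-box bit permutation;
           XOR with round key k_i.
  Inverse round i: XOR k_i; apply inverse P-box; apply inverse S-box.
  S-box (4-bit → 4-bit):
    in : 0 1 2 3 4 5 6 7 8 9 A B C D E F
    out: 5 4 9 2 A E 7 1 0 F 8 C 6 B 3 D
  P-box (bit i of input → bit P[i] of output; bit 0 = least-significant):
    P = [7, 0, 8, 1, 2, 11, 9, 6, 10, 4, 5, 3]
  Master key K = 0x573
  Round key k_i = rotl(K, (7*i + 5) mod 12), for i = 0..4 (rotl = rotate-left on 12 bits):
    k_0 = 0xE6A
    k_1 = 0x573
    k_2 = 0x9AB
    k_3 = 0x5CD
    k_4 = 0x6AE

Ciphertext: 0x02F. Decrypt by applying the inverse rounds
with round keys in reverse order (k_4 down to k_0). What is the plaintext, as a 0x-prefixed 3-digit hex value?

s_0 = ciphertext = 0x02F
s_1 = InvRound(s_0, k_4) = 0x71E
s_2 = InvRound(s_1, k_3) = 0x3BD
s_3 = InvRound(s_2, k_2) = 0x36A
s_4 = InvRound(s_3, k_1) = 0xD13
s_5 = InvRound(s_4, k_0) = 0x5BC

0x5BC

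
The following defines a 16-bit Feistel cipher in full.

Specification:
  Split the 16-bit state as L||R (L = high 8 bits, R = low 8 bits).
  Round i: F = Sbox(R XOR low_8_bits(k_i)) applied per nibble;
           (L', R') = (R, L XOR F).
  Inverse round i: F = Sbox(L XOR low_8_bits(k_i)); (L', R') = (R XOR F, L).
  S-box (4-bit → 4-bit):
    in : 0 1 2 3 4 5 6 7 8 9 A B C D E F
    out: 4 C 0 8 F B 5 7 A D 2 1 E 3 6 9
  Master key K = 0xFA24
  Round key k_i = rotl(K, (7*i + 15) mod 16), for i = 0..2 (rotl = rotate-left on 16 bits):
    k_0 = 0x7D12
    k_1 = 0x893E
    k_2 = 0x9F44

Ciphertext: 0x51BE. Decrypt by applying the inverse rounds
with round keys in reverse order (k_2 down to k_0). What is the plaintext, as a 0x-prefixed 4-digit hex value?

0x65A0

s_0 = ciphertext = 0x51BE
s_1 = InvRound(s_0, k_2) = 0x7551
s_2 = InvRound(s_1, k_1) = 0xA075
s_3 = InvRound(s_2, k_0) = 0x65A0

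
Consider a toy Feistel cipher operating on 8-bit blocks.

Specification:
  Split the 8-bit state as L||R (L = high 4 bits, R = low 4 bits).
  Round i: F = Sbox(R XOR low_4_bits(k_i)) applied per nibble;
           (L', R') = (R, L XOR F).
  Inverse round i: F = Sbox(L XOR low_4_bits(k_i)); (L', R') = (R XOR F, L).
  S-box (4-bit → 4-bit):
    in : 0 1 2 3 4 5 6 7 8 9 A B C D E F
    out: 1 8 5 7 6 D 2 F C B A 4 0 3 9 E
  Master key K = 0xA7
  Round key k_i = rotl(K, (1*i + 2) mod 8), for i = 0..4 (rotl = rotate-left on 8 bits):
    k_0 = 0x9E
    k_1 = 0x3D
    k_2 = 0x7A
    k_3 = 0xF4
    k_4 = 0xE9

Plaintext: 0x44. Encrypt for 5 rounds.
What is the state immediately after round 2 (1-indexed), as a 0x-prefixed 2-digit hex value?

s_0 = plaintext = 0x44
s_1 = Round(s_0, k_0) = 0x4E
s_2 = Round(s_1, k_1) = 0xE3
s_3 = Round(s_2, k_2) = 0x35
s_4 = Round(s_3, k_3) = 0x5B
s_5 = Round(s_4, k_4) = 0xB0

0xE3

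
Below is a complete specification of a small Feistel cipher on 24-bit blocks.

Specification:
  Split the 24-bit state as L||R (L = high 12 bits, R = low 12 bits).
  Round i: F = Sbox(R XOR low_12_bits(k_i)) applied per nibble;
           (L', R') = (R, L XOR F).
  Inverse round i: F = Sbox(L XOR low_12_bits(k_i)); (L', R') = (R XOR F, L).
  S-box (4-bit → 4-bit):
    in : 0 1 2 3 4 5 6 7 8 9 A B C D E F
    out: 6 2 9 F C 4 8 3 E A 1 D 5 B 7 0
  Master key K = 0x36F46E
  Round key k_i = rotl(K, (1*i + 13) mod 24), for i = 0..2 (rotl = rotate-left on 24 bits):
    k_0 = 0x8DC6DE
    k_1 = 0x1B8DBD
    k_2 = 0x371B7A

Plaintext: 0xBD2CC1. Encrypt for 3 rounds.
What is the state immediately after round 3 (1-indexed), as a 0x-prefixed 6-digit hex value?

0xF016CF

s_0 = plaintext = 0xBD2CC1
s_1 = Round(s_0, k_0) = 0xCC1AF2
s_2 = Round(s_1, k_1) = 0xAF2F01
s_3 = Round(s_2, k_2) = 0xF016CF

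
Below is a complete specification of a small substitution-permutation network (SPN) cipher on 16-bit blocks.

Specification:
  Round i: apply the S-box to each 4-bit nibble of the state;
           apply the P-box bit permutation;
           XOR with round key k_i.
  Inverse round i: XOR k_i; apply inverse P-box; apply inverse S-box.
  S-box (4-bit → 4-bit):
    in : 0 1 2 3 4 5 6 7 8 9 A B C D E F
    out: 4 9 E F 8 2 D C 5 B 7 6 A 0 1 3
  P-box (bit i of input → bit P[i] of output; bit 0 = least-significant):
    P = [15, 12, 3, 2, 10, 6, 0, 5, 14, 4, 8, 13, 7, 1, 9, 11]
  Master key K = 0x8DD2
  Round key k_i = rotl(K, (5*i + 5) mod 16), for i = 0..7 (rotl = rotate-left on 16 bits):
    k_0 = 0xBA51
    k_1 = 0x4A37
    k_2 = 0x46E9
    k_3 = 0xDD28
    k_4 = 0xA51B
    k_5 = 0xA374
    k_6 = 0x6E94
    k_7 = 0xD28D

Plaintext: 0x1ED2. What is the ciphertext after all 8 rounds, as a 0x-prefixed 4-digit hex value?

s_0 = plaintext = 0x1ED2
s_1 = Round(s_0, k_0) = 0xE2DD
s_2 = Round(s_1, k_1) = 0x6BA7
s_3 = Round(s_2, k_2) = 0x4934
s_4 = Round(s_3, k_3) = 0xB15D
s_5 = Round(s_4, k_4) = 0xC759
s_6 = Round(s_5, k_5) = 0x1A32
s_7 = Round(s_6, k_6) = 0x3369
s_8 = Round(s_7, k_7) = 0x2D3A

0x2D3A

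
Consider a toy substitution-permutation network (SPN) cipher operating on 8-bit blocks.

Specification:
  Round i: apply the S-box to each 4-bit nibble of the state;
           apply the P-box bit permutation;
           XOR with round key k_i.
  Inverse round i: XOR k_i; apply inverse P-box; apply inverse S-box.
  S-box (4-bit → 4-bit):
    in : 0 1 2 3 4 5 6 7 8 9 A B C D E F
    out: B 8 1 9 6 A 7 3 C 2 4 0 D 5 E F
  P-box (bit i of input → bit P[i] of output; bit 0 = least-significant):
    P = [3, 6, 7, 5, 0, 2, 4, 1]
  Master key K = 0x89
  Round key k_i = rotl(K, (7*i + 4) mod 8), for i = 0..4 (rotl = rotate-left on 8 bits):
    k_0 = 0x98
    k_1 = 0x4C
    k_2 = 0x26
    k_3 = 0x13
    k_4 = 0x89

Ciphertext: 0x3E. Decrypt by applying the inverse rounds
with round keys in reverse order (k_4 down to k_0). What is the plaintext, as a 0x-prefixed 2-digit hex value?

s_0 = ciphertext = 0x3E
s_1 = InvRound(s_0, k_4) = 0xF8
s_2 = InvRound(s_1, k_3) = 0x3F
s_3 = InvRound(s_2, k_2) = 0xD2
s_4 = InvRound(s_3, k_1) = 0xED
s_5 = InvRound(s_4, k_0) = 0x65

0x65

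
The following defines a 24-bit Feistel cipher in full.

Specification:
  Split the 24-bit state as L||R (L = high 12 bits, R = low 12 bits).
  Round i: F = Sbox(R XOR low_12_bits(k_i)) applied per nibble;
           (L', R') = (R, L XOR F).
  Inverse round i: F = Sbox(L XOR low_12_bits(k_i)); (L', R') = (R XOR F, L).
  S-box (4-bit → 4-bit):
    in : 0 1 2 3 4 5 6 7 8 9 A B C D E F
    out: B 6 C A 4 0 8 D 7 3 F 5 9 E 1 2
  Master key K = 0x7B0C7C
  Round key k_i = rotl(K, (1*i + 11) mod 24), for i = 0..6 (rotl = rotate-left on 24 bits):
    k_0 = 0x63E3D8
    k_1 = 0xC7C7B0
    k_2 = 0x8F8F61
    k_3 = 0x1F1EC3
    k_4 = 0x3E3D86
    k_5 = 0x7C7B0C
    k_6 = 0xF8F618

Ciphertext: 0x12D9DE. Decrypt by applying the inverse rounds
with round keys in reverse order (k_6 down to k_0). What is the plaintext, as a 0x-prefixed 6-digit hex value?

0xC190A2

s_0 = ciphertext = 0x12D9DE
s_1 = InvRound(s_0, k_6) = 0x47E12D
s_2 = InvRound(s_1, k_5) = 0x3F147E
s_3 = InvRound(s_2, k_4) = 0x5A33F1
s_4 = InvRound(s_3, k_3) = 0x67A5A3
s_5 = InvRound(s_4, k_2) = 0x6C667A
s_6 = InvRound(s_5, k_1) = 0x0A26C6
s_7 = InvRound(s_6, k_0) = 0xC190A2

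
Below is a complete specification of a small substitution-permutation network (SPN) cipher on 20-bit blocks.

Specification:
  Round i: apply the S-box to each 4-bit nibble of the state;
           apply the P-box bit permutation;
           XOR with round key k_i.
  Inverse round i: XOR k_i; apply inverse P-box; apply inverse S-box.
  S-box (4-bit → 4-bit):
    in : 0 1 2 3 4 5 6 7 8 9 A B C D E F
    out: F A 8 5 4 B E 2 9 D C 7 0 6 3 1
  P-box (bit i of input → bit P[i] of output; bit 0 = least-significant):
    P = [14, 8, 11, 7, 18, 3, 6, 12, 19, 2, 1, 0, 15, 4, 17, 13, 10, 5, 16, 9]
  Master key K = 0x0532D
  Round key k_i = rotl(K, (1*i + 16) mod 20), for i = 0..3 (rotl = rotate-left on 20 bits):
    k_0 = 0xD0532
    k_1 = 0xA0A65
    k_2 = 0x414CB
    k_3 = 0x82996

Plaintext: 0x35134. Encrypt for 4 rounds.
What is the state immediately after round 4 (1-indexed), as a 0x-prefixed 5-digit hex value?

s_0 = plaintext = 0x35134
s_1 = Round(s_0, k_0) = 0x8A967
s_2 = Round(s_1, k_1) = 0x03D2E
s_3 = Round(s_2, k_2) = 0x7C3ED
s_4 = Round(s_3, k_3) = 0x420BC

0x420BC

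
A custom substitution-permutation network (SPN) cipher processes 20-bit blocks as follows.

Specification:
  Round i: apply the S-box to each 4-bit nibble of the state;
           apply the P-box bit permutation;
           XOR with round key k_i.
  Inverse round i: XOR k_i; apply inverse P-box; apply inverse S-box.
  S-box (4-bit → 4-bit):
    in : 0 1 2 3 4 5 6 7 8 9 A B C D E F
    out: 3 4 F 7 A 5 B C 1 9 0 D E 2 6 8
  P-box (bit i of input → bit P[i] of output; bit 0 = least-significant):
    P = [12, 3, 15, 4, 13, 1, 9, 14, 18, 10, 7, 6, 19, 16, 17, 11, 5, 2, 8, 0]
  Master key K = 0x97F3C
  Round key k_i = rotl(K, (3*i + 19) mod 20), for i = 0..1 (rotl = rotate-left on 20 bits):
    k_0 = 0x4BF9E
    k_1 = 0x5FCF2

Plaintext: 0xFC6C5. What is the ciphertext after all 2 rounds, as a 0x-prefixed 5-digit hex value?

s_0 = plaintext = 0xFC6C5
s_1 = Round(s_0, k_0) = 0x361DD
s_2 = Round(s_1, k_1) = 0xCF55C

0xCF55C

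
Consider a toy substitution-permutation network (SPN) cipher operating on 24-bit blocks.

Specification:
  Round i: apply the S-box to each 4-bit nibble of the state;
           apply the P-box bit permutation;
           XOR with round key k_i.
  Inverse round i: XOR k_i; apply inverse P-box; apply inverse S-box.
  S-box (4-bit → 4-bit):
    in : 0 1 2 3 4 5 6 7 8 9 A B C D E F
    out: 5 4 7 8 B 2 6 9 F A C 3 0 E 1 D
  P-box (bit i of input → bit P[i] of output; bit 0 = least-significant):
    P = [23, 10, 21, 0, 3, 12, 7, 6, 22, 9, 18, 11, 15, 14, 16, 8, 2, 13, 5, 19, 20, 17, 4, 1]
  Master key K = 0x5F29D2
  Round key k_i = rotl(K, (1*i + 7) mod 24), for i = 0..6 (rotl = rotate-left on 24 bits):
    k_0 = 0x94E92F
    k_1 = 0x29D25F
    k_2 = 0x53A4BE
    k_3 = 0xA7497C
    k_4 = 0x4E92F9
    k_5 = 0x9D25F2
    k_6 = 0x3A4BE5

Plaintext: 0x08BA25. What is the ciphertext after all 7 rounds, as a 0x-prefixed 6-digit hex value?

0xBF829F

s_0 = plaintext = 0x08BA25
s_1 = Round(s_0, k_0) = 0x881593
s_2 = Round(s_1, k_1) = 0x32E028
s_3 = Round(s_2, k_2) = 0xB71011
s_4 = Round(s_3, k_3) = 0xD849F8
s_5 = Round(s_4, k_4) = 0xE47D06
s_6 = Round(s_5, k_5) = 0xA18A7E
s_7 = Round(s_6, k_6) = 0xBF829F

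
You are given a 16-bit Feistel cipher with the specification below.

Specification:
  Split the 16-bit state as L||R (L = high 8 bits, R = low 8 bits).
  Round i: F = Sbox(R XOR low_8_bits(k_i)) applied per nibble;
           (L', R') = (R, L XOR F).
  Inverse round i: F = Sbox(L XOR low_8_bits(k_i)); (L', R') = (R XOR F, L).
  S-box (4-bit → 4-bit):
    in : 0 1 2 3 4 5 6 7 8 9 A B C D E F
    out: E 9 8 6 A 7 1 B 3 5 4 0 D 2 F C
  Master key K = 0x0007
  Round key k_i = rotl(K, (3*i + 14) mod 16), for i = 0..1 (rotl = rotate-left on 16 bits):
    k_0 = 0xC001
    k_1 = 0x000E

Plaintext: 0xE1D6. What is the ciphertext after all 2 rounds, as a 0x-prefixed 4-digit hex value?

0xCA0C

s_0 = plaintext = 0xE1D6
s_1 = Round(s_0, k_0) = 0xD6CA
s_2 = Round(s_1, k_1) = 0xCA0C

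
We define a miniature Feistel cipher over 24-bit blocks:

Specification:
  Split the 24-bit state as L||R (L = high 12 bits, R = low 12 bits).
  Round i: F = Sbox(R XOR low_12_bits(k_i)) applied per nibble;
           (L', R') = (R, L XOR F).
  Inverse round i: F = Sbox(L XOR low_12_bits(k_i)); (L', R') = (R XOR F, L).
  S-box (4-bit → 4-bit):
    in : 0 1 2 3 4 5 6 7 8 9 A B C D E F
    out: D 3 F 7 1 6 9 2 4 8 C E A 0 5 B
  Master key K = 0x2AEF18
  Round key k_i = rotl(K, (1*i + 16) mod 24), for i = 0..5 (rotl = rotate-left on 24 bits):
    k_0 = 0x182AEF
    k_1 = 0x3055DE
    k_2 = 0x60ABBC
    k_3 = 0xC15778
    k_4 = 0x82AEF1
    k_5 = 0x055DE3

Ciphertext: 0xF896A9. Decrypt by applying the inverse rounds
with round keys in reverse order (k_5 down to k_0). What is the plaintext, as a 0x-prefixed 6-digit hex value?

0x35F59A

s_0 = ciphertext = 0xF896A9
s_1 = InvRound(s_0, k_5) = 0x935F89
s_2 = InvRound(s_1, k_4) = 0xD28935
s_3 = InvRound(s_2, k_3) = 0x558D28
s_4 = InvRound(s_3, k_2) = 0x879558
s_5 = InvRound(s_4, k_1) = 0x59A879
s_6 = InvRound(s_5, k_0) = 0x35F59A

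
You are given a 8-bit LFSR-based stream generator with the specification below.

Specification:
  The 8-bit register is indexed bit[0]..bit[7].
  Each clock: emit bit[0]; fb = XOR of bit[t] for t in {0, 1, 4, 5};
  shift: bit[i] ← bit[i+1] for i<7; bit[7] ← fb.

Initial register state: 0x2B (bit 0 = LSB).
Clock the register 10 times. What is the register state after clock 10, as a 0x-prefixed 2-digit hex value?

0x71

reg_0 = 0x2B
clock 1: out=1, reg = 0x95
clock 2: out=1, reg = 0x4A
clock 3: out=0, reg = 0xA5
clock 4: out=1, reg = 0x52
clock 5: out=0, reg = 0x29
clock 6: out=1, reg = 0x14
clock 7: out=0, reg = 0x8A
clock 8: out=0, reg = 0xC5
clock 9: out=1, reg = 0xE2
clock 10: out=0, reg = 0x71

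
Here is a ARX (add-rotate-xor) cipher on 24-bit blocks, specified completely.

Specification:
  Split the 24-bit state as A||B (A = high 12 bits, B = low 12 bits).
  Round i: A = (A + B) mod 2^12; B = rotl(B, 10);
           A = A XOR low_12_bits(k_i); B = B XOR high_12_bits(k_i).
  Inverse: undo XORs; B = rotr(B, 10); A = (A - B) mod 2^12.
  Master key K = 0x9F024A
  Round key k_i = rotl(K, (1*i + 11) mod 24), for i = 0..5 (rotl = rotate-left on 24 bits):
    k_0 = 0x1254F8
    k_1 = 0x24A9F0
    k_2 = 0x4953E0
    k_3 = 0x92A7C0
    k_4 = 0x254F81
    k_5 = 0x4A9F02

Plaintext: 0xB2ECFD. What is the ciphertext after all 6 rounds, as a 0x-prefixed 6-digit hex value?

s_0 = plaintext = 0xB2ECFD
s_1 = Round(s_0, k_0) = 0xCD361A
s_2 = Round(s_1, k_1) = 0xB1DBCC
s_3 = Round(s_2, k_2) = 0x509666
s_4 = Round(s_3, k_3) = 0xCAF0B3
s_5 = Round(s_4, k_4) = 0x2E3E78
s_6 = Round(s_5, k_5) = 0xE59737

0xE59737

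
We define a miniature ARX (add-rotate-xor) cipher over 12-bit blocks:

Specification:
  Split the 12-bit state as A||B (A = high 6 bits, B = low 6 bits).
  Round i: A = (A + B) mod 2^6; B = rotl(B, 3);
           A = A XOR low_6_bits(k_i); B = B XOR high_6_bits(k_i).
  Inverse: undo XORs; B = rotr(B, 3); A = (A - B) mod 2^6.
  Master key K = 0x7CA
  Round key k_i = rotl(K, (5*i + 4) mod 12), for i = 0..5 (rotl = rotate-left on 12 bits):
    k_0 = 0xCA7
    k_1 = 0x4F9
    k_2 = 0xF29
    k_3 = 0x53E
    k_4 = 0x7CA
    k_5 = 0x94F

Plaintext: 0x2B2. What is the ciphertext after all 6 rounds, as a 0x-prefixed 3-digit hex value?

s_0 = plaintext = 0x2B2
s_1 = Round(s_0, k_0) = 0x6E4
s_2 = Round(s_1, k_1) = 0x1B7
s_3 = Round(s_2, k_2) = 0x502
s_4 = Round(s_3, k_3) = 0xA04
s_5 = Round(s_4, k_4) = 0x9BF
s_6 = Round(s_5, k_5) = 0xA9A

0xA9A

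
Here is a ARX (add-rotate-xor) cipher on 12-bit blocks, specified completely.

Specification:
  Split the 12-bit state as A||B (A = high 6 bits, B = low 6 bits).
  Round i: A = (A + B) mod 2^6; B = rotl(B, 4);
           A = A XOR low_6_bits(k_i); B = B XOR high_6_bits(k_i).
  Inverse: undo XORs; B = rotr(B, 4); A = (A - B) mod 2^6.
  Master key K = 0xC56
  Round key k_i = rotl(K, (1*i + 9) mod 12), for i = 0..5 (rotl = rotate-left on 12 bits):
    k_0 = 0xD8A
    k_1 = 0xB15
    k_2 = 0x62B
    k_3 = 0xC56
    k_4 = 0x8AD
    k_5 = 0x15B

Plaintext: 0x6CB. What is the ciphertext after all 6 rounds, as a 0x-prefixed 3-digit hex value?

s_0 = plaintext = 0x6CB
s_1 = Round(s_0, k_0) = 0xB04
s_2 = Round(s_1, k_1) = 0x96D
s_3 = Round(s_2, k_2) = 0xE43
s_4 = Round(s_3, k_3) = 0xA81
s_5 = Round(s_4, k_4) = 0x1B2
s_6 = Round(s_5, k_5) = 0x8E9

0x8E9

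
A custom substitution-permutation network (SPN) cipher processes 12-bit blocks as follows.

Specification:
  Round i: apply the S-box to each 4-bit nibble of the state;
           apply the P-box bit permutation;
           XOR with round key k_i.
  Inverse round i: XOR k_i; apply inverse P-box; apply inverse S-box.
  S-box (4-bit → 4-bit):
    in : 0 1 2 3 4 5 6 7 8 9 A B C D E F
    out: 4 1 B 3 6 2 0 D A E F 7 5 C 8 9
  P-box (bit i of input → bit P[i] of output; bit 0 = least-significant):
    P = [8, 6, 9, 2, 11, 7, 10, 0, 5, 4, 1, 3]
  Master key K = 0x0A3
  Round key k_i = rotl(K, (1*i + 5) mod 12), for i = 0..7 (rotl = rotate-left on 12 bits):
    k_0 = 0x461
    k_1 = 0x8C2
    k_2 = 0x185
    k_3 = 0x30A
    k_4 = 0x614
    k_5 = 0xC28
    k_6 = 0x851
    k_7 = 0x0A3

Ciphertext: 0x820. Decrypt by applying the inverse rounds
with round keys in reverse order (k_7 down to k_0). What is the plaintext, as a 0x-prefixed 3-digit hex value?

0xAE4

s_0 = ciphertext = 0x820
s_1 = InvRound(s_0, k_7) = 0x026
s_2 = InvRound(s_1, k_6) = 0xBF8
s_3 = InvRound(s_2, k_5) = 0x54B
s_4 = InvRound(s_3, k_4) = 0x9EA
s_5 = InvRound(s_4, k_3) = 0x134
s_6 = InvRound(s_5, k_2) = 0x386
s_7 = InvRound(s_6, k_1) = 0x61A
s_8 = InvRound(s_7, k_0) = 0xAE4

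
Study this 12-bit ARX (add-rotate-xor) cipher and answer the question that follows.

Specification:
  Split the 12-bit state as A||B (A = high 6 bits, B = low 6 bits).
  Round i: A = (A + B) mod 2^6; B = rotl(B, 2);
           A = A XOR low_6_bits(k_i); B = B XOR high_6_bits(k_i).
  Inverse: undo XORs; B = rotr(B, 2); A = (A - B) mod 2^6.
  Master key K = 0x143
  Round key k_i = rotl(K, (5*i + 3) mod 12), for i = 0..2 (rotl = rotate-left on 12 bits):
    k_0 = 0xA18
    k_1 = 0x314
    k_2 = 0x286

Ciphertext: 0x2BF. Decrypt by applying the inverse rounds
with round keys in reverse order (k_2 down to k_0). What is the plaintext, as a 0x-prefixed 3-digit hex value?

s_0 = ciphertext = 0x2BF
s_1 = InvRound(s_0, k_2) = 0xBDD
s_2 = InvRound(s_1, k_1) = 0x9D4
s_3 = InvRound(s_2, k_0) = 0xC0F

0xC0F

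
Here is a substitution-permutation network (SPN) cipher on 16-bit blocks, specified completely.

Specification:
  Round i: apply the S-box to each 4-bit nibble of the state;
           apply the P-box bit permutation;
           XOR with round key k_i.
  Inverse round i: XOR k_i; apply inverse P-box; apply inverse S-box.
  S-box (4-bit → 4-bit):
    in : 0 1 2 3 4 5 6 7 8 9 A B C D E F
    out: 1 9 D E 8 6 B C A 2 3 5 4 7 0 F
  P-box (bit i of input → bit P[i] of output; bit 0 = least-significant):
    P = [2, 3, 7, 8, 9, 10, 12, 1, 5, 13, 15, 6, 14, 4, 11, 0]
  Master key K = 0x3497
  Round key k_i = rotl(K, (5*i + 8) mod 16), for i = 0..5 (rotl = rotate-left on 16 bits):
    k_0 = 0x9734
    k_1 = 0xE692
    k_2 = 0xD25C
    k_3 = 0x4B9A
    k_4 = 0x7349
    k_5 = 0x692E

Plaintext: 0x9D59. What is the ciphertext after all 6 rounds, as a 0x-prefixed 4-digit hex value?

s_0 = plaintext = 0x9D59
s_1 = Round(s_0, k_0) = 0x230C
s_2 = Round(s_1, k_1) = 0x0C53
s_3 = Round(s_2, k_2) = 0x07D4
s_4 = Round(s_3, k_3) = 0x9CDA
s_5 = Round(s_4, k_4) = 0xE555
s_6 = Round(s_5, k_5) = 0xDDA6

0xDDA6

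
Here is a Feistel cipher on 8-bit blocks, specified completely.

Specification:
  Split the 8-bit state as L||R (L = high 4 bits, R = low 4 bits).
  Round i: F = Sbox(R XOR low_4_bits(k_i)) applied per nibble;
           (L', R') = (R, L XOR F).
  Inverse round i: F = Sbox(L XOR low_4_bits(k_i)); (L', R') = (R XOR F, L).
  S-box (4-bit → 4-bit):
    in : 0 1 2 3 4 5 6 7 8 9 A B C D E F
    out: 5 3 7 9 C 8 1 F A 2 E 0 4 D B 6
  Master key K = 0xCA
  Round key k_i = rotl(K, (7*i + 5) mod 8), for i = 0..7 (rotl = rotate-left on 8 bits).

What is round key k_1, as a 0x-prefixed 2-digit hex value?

K = 0xCA
k_0 = rotl(K, (7*0+5) mod 8) = rotl(K, 5) = 0x59
k_1 = rotl(K, (7*1+5) mod 8) = rotl(K, 4) = 0xAC

0xAC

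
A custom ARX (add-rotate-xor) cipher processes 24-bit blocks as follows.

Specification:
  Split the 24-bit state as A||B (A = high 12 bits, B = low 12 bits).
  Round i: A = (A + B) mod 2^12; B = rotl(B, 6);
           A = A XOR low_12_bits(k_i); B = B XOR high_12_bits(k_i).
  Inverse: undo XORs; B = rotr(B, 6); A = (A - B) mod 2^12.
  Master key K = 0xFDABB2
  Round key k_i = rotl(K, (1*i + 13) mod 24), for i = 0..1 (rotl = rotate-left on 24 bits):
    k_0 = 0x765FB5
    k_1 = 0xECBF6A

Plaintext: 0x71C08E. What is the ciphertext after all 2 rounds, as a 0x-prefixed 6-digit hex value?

0x26C718

s_0 = plaintext = 0x71C08E
s_1 = Round(s_0, k_0) = 0x81F4E7
s_2 = Round(s_1, k_1) = 0x26C718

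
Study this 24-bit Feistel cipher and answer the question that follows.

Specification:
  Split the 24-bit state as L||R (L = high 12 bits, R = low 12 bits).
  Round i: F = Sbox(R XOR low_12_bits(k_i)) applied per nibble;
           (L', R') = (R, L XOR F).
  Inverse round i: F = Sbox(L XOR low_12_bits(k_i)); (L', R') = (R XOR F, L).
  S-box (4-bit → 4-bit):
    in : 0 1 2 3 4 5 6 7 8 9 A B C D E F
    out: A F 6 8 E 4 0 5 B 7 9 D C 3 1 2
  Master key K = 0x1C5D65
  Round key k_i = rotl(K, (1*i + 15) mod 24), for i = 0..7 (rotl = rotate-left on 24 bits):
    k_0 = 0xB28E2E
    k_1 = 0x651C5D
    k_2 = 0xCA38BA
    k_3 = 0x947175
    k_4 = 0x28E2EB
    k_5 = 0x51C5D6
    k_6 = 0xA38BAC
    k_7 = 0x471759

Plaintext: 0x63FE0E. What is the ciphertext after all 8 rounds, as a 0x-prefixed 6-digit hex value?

0x7BC7EE

s_0 = plaintext = 0x63FE0E
s_1 = Round(s_0, k_0) = 0xE0EC55
s_2 = Round(s_1, k_1) = 0xC554A5
s_3 = Round(s_2, k_2) = 0x4A50A7
s_4 = Round(s_3, k_3) = 0x0A7B93
s_5 = Round(s_4, k_4) = 0xB937FC
s_6 = Round(s_5, k_5) = 0x7FCDFA
s_7 = Round(s_6, k_6) = 0xDFA7BC
s_8 = Round(s_7, k_7) = 0x7BC7EE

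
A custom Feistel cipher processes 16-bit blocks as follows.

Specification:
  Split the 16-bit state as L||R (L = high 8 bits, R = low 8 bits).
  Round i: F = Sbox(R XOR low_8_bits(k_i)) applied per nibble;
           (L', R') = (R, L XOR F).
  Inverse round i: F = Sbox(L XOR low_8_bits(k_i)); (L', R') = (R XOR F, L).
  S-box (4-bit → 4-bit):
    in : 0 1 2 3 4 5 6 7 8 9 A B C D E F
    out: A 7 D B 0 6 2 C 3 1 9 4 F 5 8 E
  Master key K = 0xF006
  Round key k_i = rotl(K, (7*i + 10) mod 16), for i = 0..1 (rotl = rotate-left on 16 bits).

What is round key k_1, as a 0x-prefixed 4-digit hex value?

K = 0xF006
k_0 = rotl(K, (7*0+10) mod 16) = rotl(K, 10) = 0x1BC0
k_1 = rotl(K, (7*1+10) mod 16) = rotl(K, 1) = 0xE00D

0xE00D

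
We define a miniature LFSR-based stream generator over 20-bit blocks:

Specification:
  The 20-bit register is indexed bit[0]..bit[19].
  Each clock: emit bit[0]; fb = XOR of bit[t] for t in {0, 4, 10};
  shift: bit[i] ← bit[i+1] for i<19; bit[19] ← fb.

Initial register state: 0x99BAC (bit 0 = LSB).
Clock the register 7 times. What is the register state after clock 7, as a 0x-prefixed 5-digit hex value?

0xE1337

reg_0 = 0x99BAC
clock 1: out=0, reg = 0x4CDD6
clock 2: out=0, reg = 0x266EB
clock 3: out=1, reg = 0x13375
clock 4: out=1, reg = 0x099BA
clock 5: out=0, reg = 0x84CDD
clock 6: out=1, reg = 0xC266E
clock 7: out=0, reg = 0xE1337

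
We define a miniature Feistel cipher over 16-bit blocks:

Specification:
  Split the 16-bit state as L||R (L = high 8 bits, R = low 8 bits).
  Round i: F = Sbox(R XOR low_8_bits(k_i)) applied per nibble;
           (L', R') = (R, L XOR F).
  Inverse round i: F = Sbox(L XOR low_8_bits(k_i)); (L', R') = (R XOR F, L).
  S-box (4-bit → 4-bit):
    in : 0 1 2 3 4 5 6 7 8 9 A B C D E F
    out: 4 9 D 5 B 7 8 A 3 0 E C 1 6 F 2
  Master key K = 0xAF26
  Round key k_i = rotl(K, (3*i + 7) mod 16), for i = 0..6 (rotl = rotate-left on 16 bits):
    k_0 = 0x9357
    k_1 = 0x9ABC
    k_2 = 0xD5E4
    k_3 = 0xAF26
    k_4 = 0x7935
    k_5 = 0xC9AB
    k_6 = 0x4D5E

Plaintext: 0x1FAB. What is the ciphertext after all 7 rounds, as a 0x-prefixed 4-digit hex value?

s_0 = plaintext = 0x1FAB
s_1 = Round(s_0, k_0) = 0xAB3E
s_2 = Round(s_1, k_1) = 0x3E96
s_3 = Round(s_2, k_2) = 0x9693
s_4 = Round(s_3, k_3) = 0x9351
s_5 = Round(s_4, k_4) = 0x5118
s_6 = Round(s_5, k_5) = 0x1894
s_7 = Round(s_6, k_6) = 0x9406

0x9406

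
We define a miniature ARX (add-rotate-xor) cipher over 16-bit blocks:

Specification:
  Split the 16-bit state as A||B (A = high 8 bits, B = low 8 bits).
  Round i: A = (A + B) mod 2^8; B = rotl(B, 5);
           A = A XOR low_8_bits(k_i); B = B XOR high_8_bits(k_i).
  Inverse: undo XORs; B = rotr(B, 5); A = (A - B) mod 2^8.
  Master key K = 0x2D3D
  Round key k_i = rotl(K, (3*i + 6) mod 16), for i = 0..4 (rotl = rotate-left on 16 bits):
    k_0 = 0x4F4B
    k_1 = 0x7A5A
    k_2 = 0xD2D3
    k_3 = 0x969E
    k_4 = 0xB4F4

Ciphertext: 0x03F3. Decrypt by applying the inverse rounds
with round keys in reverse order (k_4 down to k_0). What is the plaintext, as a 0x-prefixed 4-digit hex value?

s_0 = ciphertext = 0x03F3
s_1 = InvRound(s_0, k_4) = 0xBD3A
s_2 = InvRound(s_1, k_3) = 0xBE65
s_3 = InvRound(s_2, k_2) = 0xB0BD
s_4 = InvRound(s_3, k_1) = 0xAC3E
s_5 = InvRound(s_4, k_0) = 0x5C8B

0x5C8B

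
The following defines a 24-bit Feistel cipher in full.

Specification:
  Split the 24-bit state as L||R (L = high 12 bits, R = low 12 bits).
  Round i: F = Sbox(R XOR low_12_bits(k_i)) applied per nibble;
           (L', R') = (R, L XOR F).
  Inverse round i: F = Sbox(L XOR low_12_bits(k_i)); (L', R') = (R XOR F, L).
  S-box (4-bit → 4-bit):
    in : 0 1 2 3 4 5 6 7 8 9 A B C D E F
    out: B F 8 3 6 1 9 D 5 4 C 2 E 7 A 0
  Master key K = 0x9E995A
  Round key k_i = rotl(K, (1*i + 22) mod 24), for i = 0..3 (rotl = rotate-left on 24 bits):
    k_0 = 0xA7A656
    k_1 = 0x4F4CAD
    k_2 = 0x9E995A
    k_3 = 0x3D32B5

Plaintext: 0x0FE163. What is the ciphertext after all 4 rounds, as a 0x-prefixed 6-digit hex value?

s_0 = plaintext = 0x0FE163
s_1 = Round(s_0, k_0) = 0x163DCF
s_2 = Round(s_1, k_1) = 0xDCFEFB
s_3 = Round(s_2, k_2) = 0xEFB000
s_4 = Round(s_3, k_3) = 0x0006DA

0x0006DA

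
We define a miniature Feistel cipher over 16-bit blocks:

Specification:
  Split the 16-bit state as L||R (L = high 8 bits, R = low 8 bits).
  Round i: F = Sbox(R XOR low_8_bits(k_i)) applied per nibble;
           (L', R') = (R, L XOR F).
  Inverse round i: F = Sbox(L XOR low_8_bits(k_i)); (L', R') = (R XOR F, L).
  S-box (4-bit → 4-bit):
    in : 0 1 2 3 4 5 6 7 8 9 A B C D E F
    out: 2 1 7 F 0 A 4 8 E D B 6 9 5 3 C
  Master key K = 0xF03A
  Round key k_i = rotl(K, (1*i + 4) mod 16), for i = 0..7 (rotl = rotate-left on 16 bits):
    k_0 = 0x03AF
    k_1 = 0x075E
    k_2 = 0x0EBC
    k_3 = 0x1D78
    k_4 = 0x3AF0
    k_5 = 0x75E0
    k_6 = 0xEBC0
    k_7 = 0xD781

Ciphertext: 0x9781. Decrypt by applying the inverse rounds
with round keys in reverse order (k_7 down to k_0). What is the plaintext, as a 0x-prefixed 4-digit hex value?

0xEB49

s_0 = ciphertext = 0x9781
s_1 = InvRound(s_0, k_7) = 0x9597
s_2 = InvRound(s_1, k_6) = 0x3D95
s_3 = InvRound(s_2, k_5) = 0xC03D
s_4 = InvRound(s_3, k_4) = 0xCFC0
s_5 = InvRound(s_4, k_3) = 0xA8CF
s_6 = InvRound(s_5, k_2) = 0xDFA8
s_7 = InvRound(s_6, k_1) = 0x49DF
s_8 = InvRound(s_7, k_0) = 0xEB49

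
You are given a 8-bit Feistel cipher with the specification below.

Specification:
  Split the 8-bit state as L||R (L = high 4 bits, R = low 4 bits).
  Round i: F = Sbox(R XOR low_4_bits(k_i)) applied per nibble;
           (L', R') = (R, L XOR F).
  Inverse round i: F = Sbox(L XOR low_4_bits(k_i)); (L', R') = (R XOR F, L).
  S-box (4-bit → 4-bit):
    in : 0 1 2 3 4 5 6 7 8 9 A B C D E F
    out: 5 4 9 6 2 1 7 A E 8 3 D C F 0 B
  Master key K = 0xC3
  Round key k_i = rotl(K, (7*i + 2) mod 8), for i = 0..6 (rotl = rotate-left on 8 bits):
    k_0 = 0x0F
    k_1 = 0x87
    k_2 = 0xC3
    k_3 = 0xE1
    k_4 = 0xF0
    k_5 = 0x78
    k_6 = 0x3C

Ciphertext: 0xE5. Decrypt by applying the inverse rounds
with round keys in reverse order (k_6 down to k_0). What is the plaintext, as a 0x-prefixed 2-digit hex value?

0xFB

s_0 = ciphertext = 0xE5
s_1 = InvRound(s_0, k_6) = 0xCE
s_2 = InvRound(s_1, k_5) = 0xCC
s_3 = InvRound(s_2, k_4) = 0x0C
s_4 = InvRound(s_3, k_3) = 0x80
s_5 = InvRound(s_4, k_2) = 0xD8
s_6 = InvRound(s_5, k_1) = 0xBD
s_7 = InvRound(s_6, k_0) = 0xFB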